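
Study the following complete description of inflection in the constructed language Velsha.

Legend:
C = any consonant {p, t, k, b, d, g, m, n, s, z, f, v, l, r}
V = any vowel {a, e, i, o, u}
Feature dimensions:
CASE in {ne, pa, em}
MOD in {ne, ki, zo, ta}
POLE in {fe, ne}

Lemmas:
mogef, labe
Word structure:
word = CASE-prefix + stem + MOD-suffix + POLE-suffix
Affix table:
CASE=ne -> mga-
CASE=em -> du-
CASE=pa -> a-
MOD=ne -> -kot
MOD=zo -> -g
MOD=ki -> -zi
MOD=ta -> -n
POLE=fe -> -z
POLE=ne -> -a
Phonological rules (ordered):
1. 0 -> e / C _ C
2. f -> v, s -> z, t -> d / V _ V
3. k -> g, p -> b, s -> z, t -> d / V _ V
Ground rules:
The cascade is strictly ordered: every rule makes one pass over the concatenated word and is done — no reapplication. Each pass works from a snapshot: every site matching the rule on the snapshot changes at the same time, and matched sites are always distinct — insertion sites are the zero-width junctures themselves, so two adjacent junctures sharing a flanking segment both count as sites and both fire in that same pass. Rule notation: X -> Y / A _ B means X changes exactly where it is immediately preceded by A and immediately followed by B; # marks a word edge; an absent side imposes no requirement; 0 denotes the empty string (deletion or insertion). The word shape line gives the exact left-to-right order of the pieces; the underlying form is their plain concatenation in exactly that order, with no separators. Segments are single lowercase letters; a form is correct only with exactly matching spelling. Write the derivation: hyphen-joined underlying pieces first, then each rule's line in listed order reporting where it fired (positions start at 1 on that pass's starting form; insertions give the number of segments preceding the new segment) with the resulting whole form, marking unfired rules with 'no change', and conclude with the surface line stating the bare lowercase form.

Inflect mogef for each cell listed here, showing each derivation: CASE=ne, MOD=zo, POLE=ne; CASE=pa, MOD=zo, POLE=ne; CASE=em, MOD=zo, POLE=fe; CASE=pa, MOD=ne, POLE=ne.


cell CASE=ne, MOD=zo, POLE=ne:
underlying: mga-mogef-g-a
1. 0 -> e / C _ C: inserts after position(s) 1, 8: megamogefega
2. f -> v, s -> z, t -> d / V _ V: fires at position(s) 9: megamogevega
3. k -> g, p -> b, s -> z, t -> d / V _ V: no change
surface: megamogevega

cell CASE=pa, MOD=zo, POLE=ne:
underlying: a-mogef-g-a
1. 0 -> e / C _ C: inserts after position(s) 6: amogefega
2. f -> v, s -> z, t -> d / V _ V: fires at position(s) 6: amogevega
3. k -> g, p -> b, s -> z, t -> d / V _ V: no change
surface: amogevega

cell CASE=em, MOD=zo, POLE=fe:
underlying: du-mogef-g-z
1. 0 -> e / C _ C: inserts after position(s) 7, 8: dumogefegez
2. f -> v, s -> z, t -> d / V _ V: fires at position(s) 7: dumogevegez
3. k -> g, p -> b, s -> z, t -> d / V _ V: no change
surface: dumogevegez

cell CASE=pa, MOD=ne, POLE=ne:
underlying: a-mogef-kot-a
1. 0 -> e / C _ C: inserts after position(s) 6: amogefekota
2. f -> v, s -> z, t -> d / V _ V: fires at position(s) 6, 10: amogevekoda
3. k -> g, p -> b, s -> z, t -> d / V _ V: fires at position(s) 8: amogevegoda
surface: amogevegoda


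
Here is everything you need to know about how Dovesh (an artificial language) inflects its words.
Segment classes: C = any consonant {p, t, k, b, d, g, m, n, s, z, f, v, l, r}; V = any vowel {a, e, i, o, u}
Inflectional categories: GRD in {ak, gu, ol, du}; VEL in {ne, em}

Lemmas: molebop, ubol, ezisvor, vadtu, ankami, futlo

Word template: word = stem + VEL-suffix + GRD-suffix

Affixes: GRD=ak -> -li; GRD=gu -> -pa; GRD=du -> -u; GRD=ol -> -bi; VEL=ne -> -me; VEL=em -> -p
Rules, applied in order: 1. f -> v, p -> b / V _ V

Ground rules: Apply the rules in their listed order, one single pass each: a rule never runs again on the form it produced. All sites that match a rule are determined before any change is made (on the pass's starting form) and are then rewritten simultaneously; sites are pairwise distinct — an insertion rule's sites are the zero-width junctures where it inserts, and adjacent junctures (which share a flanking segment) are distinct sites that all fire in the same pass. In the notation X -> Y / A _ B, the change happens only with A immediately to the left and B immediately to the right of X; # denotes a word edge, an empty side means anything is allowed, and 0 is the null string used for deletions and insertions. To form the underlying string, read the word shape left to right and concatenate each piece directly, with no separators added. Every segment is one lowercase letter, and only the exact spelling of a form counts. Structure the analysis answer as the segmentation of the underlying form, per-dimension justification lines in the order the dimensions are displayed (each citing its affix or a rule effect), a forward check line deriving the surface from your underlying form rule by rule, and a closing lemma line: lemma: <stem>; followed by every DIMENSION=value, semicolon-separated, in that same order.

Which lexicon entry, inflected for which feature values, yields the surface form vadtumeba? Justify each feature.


underlying: vadtu-me-pa
GRD=gu - signalled by the affix -pa
VEL=ne - signalled by the affix -me
check: vadtumepa -> vadtumeba
lemma: vadtu; GRD=gu; VEL=ne


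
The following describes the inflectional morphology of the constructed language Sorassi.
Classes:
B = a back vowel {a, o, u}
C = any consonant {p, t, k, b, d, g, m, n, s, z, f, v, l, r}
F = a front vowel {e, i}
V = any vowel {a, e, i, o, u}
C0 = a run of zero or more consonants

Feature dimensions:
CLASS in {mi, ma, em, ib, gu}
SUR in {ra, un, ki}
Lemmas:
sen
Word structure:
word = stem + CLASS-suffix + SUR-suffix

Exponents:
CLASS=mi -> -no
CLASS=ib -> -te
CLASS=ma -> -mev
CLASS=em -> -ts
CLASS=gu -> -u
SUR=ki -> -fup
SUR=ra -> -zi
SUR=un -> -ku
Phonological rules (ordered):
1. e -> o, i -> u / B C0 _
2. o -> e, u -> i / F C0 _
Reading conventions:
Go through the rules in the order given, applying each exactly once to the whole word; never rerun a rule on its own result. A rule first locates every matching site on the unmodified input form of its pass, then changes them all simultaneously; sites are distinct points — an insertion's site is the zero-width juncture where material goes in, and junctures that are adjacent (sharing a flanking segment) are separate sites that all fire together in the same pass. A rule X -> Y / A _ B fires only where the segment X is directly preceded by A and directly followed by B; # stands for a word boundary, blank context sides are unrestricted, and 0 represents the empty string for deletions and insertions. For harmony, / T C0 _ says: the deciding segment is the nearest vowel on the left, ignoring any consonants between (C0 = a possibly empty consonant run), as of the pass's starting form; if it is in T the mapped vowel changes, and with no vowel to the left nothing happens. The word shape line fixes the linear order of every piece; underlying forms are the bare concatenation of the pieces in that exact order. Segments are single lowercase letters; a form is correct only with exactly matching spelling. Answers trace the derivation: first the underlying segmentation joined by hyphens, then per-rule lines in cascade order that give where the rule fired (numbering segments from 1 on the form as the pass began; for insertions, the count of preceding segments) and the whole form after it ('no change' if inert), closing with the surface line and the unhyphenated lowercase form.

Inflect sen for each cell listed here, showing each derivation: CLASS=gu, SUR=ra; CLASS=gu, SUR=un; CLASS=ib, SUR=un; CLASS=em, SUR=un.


cell CLASS=gu, SUR=ra:
underlying: sen-u-zi
1. e -> o, i -> u / B C0 _: fires at position(s) 6: senuzu
2. o -> e, u -> i / F C0 _: fires at position(s) 4: senizu
surface: senizu

cell CLASS=gu, SUR=un:
underlying: sen-u-ku
1. e -> o, i -> u / B C0 _: no change
2. o -> e, u -> i / F C0 _: fires at position(s) 4: seniku
surface: seniku

cell CLASS=ib, SUR=un:
underlying: sen-te-ku
1. e -> o, i -> u / B C0 _: no change
2. o -> e, u -> i / F C0 _: fires at position(s) 7: senteki
surface: senteki

cell CLASS=em, SUR=un:
underlying: sen-ts-ku
1. e -> o, i -> u / B C0 _: no change
2. o -> e, u -> i / F C0 _: fires at position(s) 7: sentski
surface: sentski


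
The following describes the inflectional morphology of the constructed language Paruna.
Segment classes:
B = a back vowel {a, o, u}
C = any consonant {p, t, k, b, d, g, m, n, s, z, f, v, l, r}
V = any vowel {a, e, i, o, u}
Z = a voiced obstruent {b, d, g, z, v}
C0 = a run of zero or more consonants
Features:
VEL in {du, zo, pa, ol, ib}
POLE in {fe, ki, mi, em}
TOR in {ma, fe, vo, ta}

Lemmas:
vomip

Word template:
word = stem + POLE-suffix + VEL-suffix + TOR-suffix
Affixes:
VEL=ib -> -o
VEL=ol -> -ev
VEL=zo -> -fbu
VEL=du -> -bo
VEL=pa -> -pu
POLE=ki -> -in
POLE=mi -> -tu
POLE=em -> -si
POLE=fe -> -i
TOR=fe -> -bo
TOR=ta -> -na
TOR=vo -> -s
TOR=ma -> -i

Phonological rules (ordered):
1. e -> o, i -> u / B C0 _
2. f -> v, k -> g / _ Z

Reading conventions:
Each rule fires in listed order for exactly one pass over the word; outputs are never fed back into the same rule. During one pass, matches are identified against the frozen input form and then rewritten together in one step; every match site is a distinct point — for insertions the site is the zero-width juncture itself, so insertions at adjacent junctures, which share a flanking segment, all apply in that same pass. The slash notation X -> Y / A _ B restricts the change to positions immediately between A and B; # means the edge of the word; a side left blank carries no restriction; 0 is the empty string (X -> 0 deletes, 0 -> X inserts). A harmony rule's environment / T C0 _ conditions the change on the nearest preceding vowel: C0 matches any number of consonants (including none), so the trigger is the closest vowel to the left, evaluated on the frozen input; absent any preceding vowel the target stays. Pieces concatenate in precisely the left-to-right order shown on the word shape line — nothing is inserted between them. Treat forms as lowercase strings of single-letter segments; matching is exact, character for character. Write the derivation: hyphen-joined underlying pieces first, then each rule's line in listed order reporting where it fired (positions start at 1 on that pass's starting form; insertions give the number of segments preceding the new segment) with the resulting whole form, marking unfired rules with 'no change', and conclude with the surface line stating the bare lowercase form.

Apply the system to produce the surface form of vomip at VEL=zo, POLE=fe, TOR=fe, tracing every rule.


underlying: vomip-i-fbu-bo
1. e -> o, i -> u / B C0 _: fires at position(s) 4: vomupifbubo
2. f -> v, k -> g / _ Z: fires at position(s) 7: vomupivbubo
surface: vomupivbubo


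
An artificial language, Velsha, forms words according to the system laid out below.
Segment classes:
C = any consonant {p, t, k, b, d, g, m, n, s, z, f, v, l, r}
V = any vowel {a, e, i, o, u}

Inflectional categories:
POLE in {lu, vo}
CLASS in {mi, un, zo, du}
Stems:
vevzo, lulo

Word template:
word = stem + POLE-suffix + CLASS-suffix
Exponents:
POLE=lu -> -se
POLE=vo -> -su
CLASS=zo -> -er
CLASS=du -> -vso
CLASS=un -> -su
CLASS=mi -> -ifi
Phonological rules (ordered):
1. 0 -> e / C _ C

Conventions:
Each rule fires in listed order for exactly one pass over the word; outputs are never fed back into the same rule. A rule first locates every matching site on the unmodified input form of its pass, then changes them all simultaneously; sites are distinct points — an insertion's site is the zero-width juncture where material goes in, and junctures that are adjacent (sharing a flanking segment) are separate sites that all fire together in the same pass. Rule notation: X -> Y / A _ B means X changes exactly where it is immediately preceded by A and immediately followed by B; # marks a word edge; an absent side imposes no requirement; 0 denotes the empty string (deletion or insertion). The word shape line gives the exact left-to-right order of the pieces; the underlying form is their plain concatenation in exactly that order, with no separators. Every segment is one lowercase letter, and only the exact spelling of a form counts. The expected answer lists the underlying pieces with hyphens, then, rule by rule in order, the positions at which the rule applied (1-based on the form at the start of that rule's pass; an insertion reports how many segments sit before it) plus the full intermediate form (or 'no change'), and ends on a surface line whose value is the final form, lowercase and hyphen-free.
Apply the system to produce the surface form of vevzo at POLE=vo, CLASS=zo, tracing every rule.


underlying: vevzo-su-er
1. 0 -> e / C _ C: inserts after position(s) 3: vevezosuer
surface: vevezosuer


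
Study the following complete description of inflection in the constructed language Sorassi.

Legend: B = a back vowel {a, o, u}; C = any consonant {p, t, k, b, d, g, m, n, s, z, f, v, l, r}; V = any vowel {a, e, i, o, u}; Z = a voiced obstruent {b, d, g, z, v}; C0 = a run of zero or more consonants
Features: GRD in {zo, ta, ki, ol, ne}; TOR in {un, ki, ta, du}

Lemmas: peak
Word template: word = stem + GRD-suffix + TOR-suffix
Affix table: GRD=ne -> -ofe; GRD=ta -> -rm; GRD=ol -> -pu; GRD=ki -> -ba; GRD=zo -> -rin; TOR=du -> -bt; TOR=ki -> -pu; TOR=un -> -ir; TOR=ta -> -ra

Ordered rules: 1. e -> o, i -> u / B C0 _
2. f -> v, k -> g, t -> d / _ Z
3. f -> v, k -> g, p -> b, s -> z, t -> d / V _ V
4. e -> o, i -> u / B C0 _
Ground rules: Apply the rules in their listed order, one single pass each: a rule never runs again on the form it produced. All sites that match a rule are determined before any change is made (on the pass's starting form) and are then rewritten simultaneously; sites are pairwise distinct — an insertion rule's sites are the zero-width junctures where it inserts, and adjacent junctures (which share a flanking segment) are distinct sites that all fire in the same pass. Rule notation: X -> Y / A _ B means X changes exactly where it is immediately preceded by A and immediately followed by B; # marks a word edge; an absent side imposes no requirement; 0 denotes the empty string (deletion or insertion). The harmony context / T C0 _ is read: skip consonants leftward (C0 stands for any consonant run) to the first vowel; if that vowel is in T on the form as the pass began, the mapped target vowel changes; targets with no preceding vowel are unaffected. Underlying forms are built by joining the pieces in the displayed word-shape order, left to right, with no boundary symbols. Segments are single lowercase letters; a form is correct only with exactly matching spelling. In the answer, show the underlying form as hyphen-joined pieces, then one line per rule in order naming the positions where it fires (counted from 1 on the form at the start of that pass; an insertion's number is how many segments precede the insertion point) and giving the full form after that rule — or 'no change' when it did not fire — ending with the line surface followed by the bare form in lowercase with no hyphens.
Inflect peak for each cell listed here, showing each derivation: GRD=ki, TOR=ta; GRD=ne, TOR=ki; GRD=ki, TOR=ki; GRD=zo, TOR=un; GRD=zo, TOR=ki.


cell GRD=ki, TOR=ta:
underlying: peak-ba-ra
1. e -> o, i -> u / B C0 _: no change
2. f -> v, k -> g, t -> d / _ Z: fires at position(s) 4: peagbara
3. f -> v, k -> g, p -> b, s -> z, t -> d / V _ V: no change
4. e -> o, i -> u / B C0 _: no change
surface: peagbara

cell GRD=ne, TOR=ki:
underlying: peak-ofe-pu
1. e -> o, i -> u / B C0 _: fires at position(s) 7: peakofopu
2. f -> v, k -> g, t -> d / _ Z: no change
3. f -> v, k -> g, p -> b, s -> z, t -> d / V _ V: fires at position(s) 4, 6, 8: peagovobu
4. e -> o, i -> u / B C0 _: no change
surface: peagovobu

cell GRD=ki, TOR=ki:
underlying: peak-ba-pu
1. e -> o, i -> u / B C0 _: no change
2. f -> v, k -> g, t -> d / _ Z: fires at position(s) 4: peagbapu
3. f -> v, k -> g, p -> b, s -> z, t -> d / V _ V: fires at position(s) 7: peagbabu
4. e -> o, i -> u / B C0 _: no change
surface: peagbabu

cell GRD=zo, TOR=un:
underlying: peak-rin-ir
1. e -> o, i -> u / B C0 _: fires at position(s) 6: peakrunir
2. f -> v, k -> g, t -> d / _ Z: no change
3. f -> v, k -> g, p -> b, s -> z, t -> d / V _ V: no change
4. e -> o, i -> u / B C0 _: fires at position(s) 8: peakrunur
surface: peakrunur

cell GRD=zo, TOR=ki:
underlying: peak-rin-pu
1. e -> o, i -> u / B C0 _: fires at position(s) 6: peakrunpu
2. f -> v, k -> g, t -> d / _ Z: no change
3. f -> v, k -> g, p -> b, s -> z, t -> d / V _ V: no change
4. e -> o, i -> u / B C0 _: no change
surface: peakrunpu


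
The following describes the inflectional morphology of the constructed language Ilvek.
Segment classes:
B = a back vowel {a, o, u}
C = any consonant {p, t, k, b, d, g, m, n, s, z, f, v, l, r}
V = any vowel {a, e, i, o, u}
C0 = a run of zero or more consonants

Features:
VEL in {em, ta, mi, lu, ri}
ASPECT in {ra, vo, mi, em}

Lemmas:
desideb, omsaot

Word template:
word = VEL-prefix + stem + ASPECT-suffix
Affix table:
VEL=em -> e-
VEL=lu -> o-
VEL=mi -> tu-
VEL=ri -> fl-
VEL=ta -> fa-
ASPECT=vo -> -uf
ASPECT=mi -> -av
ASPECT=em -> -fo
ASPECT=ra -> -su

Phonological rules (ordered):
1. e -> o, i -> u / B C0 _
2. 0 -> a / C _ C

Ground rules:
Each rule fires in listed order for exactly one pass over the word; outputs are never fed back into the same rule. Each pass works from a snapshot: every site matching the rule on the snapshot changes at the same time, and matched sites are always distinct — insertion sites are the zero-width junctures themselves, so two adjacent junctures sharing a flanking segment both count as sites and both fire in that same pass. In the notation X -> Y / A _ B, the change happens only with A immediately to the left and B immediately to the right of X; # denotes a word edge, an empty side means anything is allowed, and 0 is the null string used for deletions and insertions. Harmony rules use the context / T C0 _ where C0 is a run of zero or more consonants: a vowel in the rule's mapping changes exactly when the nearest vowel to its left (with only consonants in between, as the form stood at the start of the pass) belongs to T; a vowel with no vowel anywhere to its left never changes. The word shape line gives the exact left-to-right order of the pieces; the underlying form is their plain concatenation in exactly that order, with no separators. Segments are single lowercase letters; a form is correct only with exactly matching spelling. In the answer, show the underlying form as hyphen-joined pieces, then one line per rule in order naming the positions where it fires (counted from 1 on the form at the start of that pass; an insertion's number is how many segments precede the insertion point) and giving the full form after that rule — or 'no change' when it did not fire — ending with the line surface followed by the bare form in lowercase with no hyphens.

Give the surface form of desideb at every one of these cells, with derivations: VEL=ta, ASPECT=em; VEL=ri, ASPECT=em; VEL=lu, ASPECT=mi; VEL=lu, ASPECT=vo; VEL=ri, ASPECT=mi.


cell VEL=ta, ASPECT=em:
underlying: fa-desideb-fo
1. e -> o, i -> u / B C0 _: fires at position(s) 4: fadosidebfo
2. 0 -> a / C _ C: inserts after position(s) 9: fadosidebafo
surface: fadosidebafo

cell VEL=ri, ASPECT=em:
underlying: fl-desideb-fo
1. e -> o, i -> u / B C0 _: no change
2. 0 -> a / C _ C: inserts after position(s) 1, 2, 9: faladesidebafo
surface: faladesidebafo

cell VEL=lu, ASPECT=mi:
underlying: o-desideb-av
1. e -> o, i -> u / B C0 _: fires at position(s) 3: odosidebav
2. 0 -> a / C _ C: no change
surface: odosidebav

cell VEL=lu, ASPECT=vo:
underlying: o-desideb-uf
1. e -> o, i -> u / B C0 _: fires at position(s) 3: odosidebuf
2. 0 -> a / C _ C: no change
surface: odosidebuf

cell VEL=ri, ASPECT=mi:
underlying: fl-desideb-av
1. e -> o, i -> u / B C0 _: no change
2. 0 -> a / C _ C: inserts after position(s) 1, 2: faladesidebav
surface: faladesidebav


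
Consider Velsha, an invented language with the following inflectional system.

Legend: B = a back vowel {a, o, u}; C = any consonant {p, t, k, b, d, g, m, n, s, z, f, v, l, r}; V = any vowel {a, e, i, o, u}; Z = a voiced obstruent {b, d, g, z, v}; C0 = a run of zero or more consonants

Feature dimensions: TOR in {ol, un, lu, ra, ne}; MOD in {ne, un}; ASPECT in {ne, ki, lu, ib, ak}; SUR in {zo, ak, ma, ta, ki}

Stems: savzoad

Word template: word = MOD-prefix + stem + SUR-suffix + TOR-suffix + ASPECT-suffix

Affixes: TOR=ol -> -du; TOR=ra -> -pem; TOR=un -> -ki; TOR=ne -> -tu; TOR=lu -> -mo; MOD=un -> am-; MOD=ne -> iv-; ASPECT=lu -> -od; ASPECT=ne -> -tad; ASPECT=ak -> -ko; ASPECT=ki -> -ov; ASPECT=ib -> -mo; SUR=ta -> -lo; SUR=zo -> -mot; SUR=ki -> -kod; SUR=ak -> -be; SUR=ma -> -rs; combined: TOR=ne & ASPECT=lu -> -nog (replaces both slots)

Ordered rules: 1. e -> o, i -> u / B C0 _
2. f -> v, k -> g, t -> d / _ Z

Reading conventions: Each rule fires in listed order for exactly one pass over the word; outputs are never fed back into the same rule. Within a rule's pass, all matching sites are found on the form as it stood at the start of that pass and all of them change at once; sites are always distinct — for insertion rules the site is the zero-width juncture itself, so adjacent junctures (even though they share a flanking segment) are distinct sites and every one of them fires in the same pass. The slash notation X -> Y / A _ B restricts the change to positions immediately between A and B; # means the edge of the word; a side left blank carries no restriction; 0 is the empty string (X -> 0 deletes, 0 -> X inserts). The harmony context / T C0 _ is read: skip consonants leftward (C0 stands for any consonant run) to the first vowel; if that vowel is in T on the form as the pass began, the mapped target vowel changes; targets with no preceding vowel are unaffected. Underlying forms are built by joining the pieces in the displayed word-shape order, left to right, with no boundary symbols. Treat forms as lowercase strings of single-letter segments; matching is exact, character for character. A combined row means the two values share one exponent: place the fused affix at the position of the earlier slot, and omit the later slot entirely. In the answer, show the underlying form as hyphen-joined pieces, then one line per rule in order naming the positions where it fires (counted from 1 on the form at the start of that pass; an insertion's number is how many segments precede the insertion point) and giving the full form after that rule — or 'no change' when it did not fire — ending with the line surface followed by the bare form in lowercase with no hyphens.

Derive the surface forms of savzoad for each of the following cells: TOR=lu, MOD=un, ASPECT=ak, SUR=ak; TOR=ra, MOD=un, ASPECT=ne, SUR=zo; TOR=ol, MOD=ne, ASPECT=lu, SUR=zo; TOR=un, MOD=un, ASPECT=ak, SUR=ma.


cell TOR=lu, MOD=un, ASPECT=ak, SUR=ak:
underlying: am-savzoad-be-mo-ko
1. e -> o, i -> u / B C0 _: fires at position(s) 11: amsavzoadbomoko
2. f -> v, k -> g, t -> d / _ Z: no change
surface: amsavzoadbomoko

cell TOR=ra, MOD=un, ASPECT=ne, SUR=zo:
underlying: am-savzoad-mot-pem-tad
1. e -> o, i -> u / B C0 _: fires at position(s) 14: amsavzoadmotpomtad
2. f -> v, k -> g, t -> d / _ Z: no change
surface: amsavzoadmotpomtad

cell TOR=ol, MOD=ne, ASPECT=lu, SUR=zo:
underlying: iv-savzoad-mot-du-od
1. e -> o, i -> u / B C0 _: no change
2. f -> v, k -> g, t -> d / _ Z: fires at position(s) 12: ivsavzoadmodduod
surface: ivsavzoadmodduod

cell TOR=un, MOD=un, ASPECT=ak, SUR=ma:
underlying: am-savzoad-rs-ki-ko
1. e -> o, i -> u / B C0 _: fires at position(s) 13: amsavzoadrskuko
2. f -> v, k -> g, t -> d / _ Z: no change
surface: amsavzoadrskuko


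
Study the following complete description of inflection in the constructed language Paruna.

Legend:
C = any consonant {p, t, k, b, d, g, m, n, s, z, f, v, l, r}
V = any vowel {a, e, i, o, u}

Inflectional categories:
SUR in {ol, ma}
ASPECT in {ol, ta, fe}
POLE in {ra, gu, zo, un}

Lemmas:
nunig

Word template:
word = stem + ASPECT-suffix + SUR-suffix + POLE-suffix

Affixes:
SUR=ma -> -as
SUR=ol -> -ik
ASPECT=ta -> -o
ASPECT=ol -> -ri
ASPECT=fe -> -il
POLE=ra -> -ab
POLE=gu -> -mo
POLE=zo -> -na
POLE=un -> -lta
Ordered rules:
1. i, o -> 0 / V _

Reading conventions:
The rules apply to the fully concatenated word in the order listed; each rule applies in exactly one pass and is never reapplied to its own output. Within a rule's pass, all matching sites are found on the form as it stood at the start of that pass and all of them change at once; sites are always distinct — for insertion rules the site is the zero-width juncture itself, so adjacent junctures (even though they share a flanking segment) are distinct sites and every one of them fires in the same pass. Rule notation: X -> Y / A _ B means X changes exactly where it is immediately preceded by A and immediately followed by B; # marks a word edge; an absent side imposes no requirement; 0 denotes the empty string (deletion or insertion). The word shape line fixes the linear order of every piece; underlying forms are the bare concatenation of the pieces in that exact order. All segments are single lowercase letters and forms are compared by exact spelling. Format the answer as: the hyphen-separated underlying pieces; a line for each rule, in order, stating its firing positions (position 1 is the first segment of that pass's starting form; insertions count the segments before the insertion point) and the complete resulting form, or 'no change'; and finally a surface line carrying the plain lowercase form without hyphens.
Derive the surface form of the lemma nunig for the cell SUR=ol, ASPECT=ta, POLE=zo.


underlying: nunig-o-ik-na
1. i, o -> 0 / V _: fires at position(s) 7: nunigokna
surface: nunigokna


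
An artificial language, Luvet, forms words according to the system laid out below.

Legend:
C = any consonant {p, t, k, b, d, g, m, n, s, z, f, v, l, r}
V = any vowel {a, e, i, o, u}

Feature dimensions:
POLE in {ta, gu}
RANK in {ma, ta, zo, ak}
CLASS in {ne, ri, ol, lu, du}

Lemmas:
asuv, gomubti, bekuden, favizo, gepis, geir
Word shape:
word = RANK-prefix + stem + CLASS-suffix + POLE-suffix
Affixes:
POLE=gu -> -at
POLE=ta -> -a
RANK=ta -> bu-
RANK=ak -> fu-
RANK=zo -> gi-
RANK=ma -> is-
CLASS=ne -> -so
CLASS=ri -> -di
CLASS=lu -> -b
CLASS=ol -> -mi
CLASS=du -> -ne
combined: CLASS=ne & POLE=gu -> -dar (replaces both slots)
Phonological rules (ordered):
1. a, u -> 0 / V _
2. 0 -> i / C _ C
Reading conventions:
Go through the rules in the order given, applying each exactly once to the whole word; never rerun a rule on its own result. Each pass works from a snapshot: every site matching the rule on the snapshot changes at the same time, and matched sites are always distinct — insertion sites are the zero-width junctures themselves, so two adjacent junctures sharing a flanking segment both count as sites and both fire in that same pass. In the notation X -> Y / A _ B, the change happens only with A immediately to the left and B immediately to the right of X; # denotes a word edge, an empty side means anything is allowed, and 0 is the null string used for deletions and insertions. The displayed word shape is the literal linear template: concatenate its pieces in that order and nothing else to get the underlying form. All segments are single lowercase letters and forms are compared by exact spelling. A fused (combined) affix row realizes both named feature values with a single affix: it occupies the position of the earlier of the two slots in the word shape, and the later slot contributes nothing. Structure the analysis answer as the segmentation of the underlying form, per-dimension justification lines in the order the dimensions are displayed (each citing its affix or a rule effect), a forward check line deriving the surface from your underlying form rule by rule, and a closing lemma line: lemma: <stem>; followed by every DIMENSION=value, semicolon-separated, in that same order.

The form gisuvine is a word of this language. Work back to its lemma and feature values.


underlying: gi-asuv-ne-a
POLE=ta - signalled by the affix -a
RANK=zo - signalled by the affix gi-
CLASS=du - signalled by the affix -ne
check: giasuvnea -> gisuvne -> gisuvine
lemma: asuv; POLE=ta; RANK=zo; CLASS=du


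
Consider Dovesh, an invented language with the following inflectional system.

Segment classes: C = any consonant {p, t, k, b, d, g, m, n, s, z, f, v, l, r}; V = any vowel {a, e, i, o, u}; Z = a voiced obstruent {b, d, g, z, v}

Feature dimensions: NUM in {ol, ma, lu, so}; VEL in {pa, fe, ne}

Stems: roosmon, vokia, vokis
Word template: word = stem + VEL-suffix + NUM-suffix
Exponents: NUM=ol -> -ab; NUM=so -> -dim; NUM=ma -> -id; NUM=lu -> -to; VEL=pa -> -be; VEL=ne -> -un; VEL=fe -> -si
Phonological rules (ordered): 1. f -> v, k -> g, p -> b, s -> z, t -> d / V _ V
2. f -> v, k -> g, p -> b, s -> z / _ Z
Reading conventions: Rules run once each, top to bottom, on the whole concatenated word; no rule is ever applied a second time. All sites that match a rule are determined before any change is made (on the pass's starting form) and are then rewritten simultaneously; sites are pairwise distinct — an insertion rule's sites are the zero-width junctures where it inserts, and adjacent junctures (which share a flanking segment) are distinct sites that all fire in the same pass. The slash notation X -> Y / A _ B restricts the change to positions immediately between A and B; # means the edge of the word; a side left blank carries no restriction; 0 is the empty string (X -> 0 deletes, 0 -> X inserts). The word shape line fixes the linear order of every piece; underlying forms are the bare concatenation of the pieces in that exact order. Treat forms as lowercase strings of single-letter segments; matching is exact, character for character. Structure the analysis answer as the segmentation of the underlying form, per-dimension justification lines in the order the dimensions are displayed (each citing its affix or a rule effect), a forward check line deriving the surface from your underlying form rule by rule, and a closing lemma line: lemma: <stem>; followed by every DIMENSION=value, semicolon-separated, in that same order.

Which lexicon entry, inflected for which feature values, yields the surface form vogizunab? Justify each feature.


underlying: vokis-un-ab
NUM=ol - signalled by the affix -ab
VEL=ne - signalled by the affix -un
check: vokisunab -> vogizunab -> vogizunab
lemma: vokis; NUM=ol; VEL=ne


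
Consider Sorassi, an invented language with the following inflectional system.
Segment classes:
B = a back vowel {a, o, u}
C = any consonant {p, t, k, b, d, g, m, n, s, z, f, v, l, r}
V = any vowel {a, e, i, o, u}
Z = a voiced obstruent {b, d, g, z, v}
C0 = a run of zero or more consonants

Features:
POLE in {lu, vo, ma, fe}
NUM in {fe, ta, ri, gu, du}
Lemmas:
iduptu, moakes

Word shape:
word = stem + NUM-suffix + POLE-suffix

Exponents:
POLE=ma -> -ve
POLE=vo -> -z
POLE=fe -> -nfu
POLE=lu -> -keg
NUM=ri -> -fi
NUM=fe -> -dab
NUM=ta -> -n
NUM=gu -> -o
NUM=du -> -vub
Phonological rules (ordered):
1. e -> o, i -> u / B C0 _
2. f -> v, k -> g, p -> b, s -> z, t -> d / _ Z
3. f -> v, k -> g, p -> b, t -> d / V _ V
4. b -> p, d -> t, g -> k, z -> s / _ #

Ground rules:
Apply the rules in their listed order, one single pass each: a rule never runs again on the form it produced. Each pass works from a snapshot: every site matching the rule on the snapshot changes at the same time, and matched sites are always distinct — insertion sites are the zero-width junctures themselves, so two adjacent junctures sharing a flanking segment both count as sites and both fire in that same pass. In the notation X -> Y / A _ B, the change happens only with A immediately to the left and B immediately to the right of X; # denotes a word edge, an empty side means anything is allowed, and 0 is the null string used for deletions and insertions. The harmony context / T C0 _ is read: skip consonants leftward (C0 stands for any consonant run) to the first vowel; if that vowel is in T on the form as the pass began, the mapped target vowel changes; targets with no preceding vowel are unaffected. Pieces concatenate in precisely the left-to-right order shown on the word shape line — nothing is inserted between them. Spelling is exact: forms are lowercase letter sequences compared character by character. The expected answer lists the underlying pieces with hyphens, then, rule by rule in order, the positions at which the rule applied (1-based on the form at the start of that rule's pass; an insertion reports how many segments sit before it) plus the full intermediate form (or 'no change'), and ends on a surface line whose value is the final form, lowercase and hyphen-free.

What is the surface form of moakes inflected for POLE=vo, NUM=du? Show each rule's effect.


underlying: moakes-vub-z
1. e -> o, i -> u / B C0 _: fires at position(s) 5: moakosvubz
2. f -> v, k -> g, p -> b, s -> z, t -> d / _ Z: fires at position(s) 6: moakozvubz
3. f -> v, k -> g, p -> b, t -> d / V _ V: fires at position(s) 4: moagozvubz
4. b -> p, d -> t, g -> k, z -> s / _ #: fires at position(s) 10: moagozvubs
surface: moagozvubs


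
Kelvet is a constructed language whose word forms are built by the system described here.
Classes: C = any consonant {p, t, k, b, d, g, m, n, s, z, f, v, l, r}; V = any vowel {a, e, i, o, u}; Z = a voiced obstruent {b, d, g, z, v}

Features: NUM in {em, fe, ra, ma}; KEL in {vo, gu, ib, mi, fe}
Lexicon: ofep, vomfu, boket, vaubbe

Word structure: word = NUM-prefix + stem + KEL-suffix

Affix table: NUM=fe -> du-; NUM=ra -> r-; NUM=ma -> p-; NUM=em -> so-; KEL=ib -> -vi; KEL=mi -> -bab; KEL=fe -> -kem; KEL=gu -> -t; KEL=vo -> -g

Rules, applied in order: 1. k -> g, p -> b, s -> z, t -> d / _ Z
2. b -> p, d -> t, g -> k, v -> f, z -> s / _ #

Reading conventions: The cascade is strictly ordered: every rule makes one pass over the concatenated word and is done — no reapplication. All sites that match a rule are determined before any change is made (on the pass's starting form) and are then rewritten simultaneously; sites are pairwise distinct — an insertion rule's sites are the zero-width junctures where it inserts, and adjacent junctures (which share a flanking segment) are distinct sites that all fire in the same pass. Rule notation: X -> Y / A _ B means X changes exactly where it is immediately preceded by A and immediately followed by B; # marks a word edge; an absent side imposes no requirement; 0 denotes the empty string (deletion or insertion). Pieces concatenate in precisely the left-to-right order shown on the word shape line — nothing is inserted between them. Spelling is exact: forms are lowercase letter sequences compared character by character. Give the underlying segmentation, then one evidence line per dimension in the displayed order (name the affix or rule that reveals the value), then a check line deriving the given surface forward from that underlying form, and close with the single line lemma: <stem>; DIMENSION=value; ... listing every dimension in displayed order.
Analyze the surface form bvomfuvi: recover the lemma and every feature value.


underlying: p-vomfu-vi
NUM=ma - signalled by the affix p-
KEL=ib - signalled by the affix -vi
check: pvomfuvi -> bvomfuvi -> bvomfuvi
lemma: vomfu; NUM=ma; KEL=ib


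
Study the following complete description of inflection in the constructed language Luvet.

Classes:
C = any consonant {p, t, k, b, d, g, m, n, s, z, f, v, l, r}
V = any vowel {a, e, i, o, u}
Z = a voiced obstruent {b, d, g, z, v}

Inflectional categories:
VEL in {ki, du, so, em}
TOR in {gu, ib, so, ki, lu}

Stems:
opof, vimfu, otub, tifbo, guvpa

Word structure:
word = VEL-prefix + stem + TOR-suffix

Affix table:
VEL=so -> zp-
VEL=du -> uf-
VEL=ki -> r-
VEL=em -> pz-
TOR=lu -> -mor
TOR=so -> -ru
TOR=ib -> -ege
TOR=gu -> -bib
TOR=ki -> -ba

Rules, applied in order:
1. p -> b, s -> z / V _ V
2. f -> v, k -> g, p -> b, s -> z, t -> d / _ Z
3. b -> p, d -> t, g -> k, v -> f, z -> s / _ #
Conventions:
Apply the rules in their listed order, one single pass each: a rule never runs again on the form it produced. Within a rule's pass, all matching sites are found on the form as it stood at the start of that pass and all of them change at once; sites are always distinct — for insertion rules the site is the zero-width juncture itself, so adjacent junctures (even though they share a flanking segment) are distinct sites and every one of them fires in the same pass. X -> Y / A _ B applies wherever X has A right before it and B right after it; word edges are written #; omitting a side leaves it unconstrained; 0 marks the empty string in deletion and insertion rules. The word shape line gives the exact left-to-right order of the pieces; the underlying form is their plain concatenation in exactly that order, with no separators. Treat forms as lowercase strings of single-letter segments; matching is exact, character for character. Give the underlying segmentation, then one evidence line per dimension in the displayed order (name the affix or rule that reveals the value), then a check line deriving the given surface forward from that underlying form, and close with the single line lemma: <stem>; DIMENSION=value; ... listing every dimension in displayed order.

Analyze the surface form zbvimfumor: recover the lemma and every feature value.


underlying: zp-vimfu-mor
VEL=so - signalled by the affix zp-
TOR=lu - signalled by the affix -mor
check: zpvimfumor -> zpvimfumor -> zbvimfumor -> zbvimfumor
lemma: vimfu; VEL=so; TOR=lu


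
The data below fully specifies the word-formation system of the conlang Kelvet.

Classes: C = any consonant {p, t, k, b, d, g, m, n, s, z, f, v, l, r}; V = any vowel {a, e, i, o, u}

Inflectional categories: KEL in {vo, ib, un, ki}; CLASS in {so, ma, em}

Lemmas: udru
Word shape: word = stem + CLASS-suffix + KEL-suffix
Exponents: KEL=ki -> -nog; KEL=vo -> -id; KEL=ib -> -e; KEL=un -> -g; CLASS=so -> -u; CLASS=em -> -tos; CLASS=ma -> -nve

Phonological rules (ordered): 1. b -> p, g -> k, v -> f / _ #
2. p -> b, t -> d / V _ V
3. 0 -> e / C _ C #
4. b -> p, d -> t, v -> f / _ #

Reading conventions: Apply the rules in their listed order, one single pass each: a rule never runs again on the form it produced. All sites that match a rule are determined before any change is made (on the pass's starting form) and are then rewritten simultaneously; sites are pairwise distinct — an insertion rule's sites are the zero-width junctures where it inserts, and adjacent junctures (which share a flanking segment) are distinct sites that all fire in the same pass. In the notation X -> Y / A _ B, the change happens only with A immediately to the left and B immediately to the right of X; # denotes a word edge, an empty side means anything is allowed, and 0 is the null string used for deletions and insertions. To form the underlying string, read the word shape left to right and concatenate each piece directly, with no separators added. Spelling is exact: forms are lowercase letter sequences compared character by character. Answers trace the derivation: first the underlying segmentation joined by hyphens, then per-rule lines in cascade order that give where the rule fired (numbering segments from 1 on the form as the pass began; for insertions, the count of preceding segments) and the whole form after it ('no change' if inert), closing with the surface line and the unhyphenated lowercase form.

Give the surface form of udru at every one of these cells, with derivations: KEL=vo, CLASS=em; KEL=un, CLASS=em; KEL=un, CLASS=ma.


cell KEL=vo, CLASS=em:
underlying: udru-tos-id
1. b -> p, g -> k, v -> f / _ #: no change
2. p -> b, t -> d / V _ V: fires at position(s) 5: udrudosid
3. 0 -> e / C _ C #: no change
4. b -> p, d -> t, v -> f / _ #: fires at position(s) 9: udrudosit
surface: udrudosit

cell KEL=un, CLASS=em:
underlying: udru-tos-g
1. b -> p, g -> k, v -> f / _ #: fires at position(s) 8: udrutosk
2. p -> b, t -> d / V _ V: fires at position(s) 5: udrudosk
3. 0 -> e / C _ C #: inserts after position(s) 7: udrudosek
4. b -> p, d -> t, v -> f / _ #: no change
surface: udrudosek

cell KEL=un, CLASS=ma:
underlying: udru-nve-g
1. b -> p, g -> k, v -> f / _ #: fires at position(s) 8: udrunvek
2. p -> b, t -> d / V _ V: no change
3. 0 -> e / C _ C #: no change
4. b -> p, d -> t, v -> f / _ #: no change
surface: udrunvek
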